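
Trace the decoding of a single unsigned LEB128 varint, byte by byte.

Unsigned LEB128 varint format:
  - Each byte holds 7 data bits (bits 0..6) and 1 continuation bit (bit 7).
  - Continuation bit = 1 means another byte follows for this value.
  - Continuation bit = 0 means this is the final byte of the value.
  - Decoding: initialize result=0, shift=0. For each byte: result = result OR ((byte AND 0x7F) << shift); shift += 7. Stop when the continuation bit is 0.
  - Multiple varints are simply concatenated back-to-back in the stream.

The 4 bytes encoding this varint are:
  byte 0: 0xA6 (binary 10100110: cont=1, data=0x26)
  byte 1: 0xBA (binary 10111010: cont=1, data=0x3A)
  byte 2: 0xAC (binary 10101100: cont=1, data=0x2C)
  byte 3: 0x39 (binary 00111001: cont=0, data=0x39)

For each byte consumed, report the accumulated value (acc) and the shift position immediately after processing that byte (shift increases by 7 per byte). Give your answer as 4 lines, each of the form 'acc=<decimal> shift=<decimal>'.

byte 0=0xA6: payload=0x26=38, contrib = 38<<0 = 38; acc -> 38, shift -> 7
byte 1=0xBA: payload=0x3A=58, contrib = 58<<7 = 7424; acc -> 7462, shift -> 14
byte 2=0xAC: payload=0x2C=44, contrib = 44<<14 = 720896; acc -> 728358, shift -> 21
byte 3=0x39: payload=0x39=57, contrib = 57<<21 = 119537664; acc -> 120266022, shift -> 28

Answer: acc=38 shift=7
acc=7462 shift=14
acc=728358 shift=21
acc=120266022 shift=28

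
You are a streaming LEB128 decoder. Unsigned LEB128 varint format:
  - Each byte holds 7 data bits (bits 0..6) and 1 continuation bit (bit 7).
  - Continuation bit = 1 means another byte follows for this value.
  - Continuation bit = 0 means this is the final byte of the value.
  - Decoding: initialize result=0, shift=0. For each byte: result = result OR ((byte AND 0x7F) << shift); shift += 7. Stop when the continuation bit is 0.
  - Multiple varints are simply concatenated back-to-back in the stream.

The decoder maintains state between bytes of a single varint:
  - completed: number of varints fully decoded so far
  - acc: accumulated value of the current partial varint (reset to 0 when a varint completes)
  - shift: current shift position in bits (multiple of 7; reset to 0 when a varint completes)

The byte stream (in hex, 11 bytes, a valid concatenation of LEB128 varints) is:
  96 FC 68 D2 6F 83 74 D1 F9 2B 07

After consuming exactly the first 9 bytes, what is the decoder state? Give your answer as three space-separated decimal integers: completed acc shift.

byte[0]=0x96 cont=1 payload=0x16: acc |= 22<<0 -> completed=0 acc=22 shift=7
byte[1]=0xFC cont=1 payload=0x7C: acc |= 124<<7 -> completed=0 acc=15894 shift=14
byte[2]=0x68 cont=0 payload=0x68: varint #1 complete (value=1719830); reset -> completed=1 acc=0 shift=0
byte[3]=0xD2 cont=1 payload=0x52: acc |= 82<<0 -> completed=1 acc=82 shift=7
byte[4]=0x6F cont=0 payload=0x6F: varint #2 complete (value=14290); reset -> completed=2 acc=0 shift=0
byte[5]=0x83 cont=1 payload=0x03: acc |= 3<<0 -> completed=2 acc=3 shift=7
byte[6]=0x74 cont=0 payload=0x74: varint #3 complete (value=14851); reset -> completed=3 acc=0 shift=0
byte[7]=0xD1 cont=1 payload=0x51: acc |= 81<<0 -> completed=3 acc=81 shift=7
byte[8]=0xF9 cont=1 payload=0x79: acc |= 121<<7 -> completed=3 acc=15569 shift=14

Answer: 3 15569 14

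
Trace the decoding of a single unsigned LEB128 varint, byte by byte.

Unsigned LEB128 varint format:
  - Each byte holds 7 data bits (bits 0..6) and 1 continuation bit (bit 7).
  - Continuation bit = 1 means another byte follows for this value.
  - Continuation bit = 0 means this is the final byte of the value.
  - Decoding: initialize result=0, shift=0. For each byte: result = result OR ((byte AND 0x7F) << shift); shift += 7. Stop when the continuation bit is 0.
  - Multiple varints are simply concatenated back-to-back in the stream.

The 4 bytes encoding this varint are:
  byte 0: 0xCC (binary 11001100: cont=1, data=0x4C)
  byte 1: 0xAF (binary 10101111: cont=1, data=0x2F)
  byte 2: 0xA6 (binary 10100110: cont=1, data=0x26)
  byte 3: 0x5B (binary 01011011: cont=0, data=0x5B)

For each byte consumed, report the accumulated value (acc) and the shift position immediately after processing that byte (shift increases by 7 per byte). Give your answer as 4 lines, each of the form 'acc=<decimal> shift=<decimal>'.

byte 0=0xCC: payload=0x4C=76, contrib = 76<<0 = 76; acc -> 76, shift -> 7
byte 1=0xAF: payload=0x2F=47, contrib = 47<<7 = 6016; acc -> 6092, shift -> 14
byte 2=0xA6: payload=0x26=38, contrib = 38<<14 = 622592; acc -> 628684, shift -> 21
byte 3=0x5B: payload=0x5B=91, contrib = 91<<21 = 190840832; acc -> 191469516, shift -> 28

Answer: acc=76 shift=7
acc=6092 shift=14
acc=628684 shift=21
acc=191469516 shift=28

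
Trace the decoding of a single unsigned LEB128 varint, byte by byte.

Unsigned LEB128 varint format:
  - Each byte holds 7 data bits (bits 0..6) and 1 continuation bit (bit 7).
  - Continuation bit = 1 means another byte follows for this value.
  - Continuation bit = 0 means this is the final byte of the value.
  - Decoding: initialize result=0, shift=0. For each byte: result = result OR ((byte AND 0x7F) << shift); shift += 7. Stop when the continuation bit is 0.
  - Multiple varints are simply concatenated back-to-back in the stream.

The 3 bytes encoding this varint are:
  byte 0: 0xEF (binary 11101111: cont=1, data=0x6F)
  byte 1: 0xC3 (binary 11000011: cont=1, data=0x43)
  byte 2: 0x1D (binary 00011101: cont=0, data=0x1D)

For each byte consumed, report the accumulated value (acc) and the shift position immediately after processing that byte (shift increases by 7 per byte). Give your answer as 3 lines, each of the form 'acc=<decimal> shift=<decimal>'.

Answer: acc=111 shift=7
acc=8687 shift=14
acc=483823 shift=21

Derivation:
byte 0=0xEF: payload=0x6F=111, contrib = 111<<0 = 111; acc -> 111, shift -> 7
byte 1=0xC3: payload=0x43=67, contrib = 67<<7 = 8576; acc -> 8687, shift -> 14
byte 2=0x1D: payload=0x1D=29, contrib = 29<<14 = 475136; acc -> 483823, shift -> 21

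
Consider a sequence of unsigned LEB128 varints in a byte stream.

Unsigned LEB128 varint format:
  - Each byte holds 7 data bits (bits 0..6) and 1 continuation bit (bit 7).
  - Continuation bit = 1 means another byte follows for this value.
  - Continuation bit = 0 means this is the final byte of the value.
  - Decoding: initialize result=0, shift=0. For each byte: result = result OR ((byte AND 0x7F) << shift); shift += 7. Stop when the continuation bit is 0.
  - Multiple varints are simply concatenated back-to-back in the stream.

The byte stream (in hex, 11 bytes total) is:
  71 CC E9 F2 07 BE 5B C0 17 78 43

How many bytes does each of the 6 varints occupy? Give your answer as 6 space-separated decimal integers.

  byte[0]=0x71 cont=0 payload=0x71=113: acc |= 113<<0 -> acc=113 shift=7 [end]
Varint 1: bytes[0:1] = 71 -> value 113 (1 byte(s))
  byte[1]=0xCC cont=1 payload=0x4C=76: acc |= 76<<0 -> acc=76 shift=7
  byte[2]=0xE9 cont=1 payload=0x69=105: acc |= 105<<7 -> acc=13516 shift=14
  byte[3]=0xF2 cont=1 payload=0x72=114: acc |= 114<<14 -> acc=1881292 shift=21
  byte[4]=0x07 cont=0 payload=0x07=7: acc |= 7<<21 -> acc=16561356 shift=28 [end]
Varint 2: bytes[1:5] = CC E9 F2 07 -> value 16561356 (4 byte(s))
  byte[5]=0xBE cont=1 payload=0x3E=62: acc |= 62<<0 -> acc=62 shift=7
  byte[6]=0x5B cont=0 payload=0x5B=91: acc |= 91<<7 -> acc=11710 shift=14 [end]
Varint 3: bytes[5:7] = BE 5B -> value 11710 (2 byte(s))
  byte[7]=0xC0 cont=1 payload=0x40=64: acc |= 64<<0 -> acc=64 shift=7
  byte[8]=0x17 cont=0 payload=0x17=23: acc |= 23<<7 -> acc=3008 shift=14 [end]
Varint 4: bytes[7:9] = C0 17 -> value 3008 (2 byte(s))
  byte[9]=0x78 cont=0 payload=0x78=120: acc |= 120<<0 -> acc=120 shift=7 [end]
Varint 5: bytes[9:10] = 78 -> value 120 (1 byte(s))
  byte[10]=0x43 cont=0 payload=0x43=67: acc |= 67<<0 -> acc=67 shift=7 [end]
Varint 6: bytes[10:11] = 43 -> value 67 (1 byte(s))

Answer: 1 4 2 2 1 1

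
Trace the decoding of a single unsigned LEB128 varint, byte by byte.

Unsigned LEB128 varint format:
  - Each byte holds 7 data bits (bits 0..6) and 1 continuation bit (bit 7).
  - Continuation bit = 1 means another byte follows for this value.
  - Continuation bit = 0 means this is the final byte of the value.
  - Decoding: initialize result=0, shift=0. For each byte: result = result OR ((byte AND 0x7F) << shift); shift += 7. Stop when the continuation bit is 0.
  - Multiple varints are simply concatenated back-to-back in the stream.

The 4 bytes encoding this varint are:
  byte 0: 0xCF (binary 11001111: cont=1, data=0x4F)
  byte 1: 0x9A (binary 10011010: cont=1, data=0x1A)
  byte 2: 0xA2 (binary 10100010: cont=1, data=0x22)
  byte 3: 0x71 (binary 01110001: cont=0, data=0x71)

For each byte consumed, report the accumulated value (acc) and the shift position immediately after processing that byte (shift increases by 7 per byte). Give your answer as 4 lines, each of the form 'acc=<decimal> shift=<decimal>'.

byte 0=0xCF: payload=0x4F=79, contrib = 79<<0 = 79; acc -> 79, shift -> 7
byte 1=0x9A: payload=0x1A=26, contrib = 26<<7 = 3328; acc -> 3407, shift -> 14
byte 2=0xA2: payload=0x22=34, contrib = 34<<14 = 557056; acc -> 560463, shift -> 21
byte 3=0x71: payload=0x71=113, contrib = 113<<21 = 236978176; acc -> 237538639, shift -> 28

Answer: acc=79 shift=7
acc=3407 shift=14
acc=560463 shift=21
acc=237538639 shift=28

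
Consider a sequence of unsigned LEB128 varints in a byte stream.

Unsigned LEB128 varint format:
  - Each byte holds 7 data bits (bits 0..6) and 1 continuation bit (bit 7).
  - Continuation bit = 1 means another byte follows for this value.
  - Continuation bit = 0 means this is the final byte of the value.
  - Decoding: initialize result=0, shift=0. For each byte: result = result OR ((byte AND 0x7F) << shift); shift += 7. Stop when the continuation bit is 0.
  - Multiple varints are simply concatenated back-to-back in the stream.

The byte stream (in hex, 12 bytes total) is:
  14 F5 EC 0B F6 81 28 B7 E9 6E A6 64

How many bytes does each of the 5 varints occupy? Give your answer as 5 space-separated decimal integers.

Answer: 1 3 3 3 2

Derivation:
  byte[0]=0x14 cont=0 payload=0x14=20: acc |= 20<<0 -> acc=20 shift=7 [end]
Varint 1: bytes[0:1] = 14 -> value 20 (1 byte(s))
  byte[1]=0xF5 cont=1 payload=0x75=117: acc |= 117<<0 -> acc=117 shift=7
  byte[2]=0xEC cont=1 payload=0x6C=108: acc |= 108<<7 -> acc=13941 shift=14
  byte[3]=0x0B cont=0 payload=0x0B=11: acc |= 11<<14 -> acc=194165 shift=21 [end]
Varint 2: bytes[1:4] = F5 EC 0B -> value 194165 (3 byte(s))
  byte[4]=0xF6 cont=1 payload=0x76=118: acc |= 118<<0 -> acc=118 shift=7
  byte[5]=0x81 cont=1 payload=0x01=1: acc |= 1<<7 -> acc=246 shift=14
  byte[6]=0x28 cont=0 payload=0x28=40: acc |= 40<<14 -> acc=655606 shift=21 [end]
Varint 3: bytes[4:7] = F6 81 28 -> value 655606 (3 byte(s))
  byte[7]=0xB7 cont=1 payload=0x37=55: acc |= 55<<0 -> acc=55 shift=7
  byte[8]=0xE9 cont=1 payload=0x69=105: acc |= 105<<7 -> acc=13495 shift=14
  byte[9]=0x6E cont=0 payload=0x6E=110: acc |= 110<<14 -> acc=1815735 shift=21 [end]
Varint 4: bytes[7:10] = B7 E9 6E -> value 1815735 (3 byte(s))
  byte[10]=0xA6 cont=1 payload=0x26=38: acc |= 38<<0 -> acc=38 shift=7
  byte[11]=0x64 cont=0 payload=0x64=100: acc |= 100<<7 -> acc=12838 shift=14 [end]
Varint 5: bytes[10:12] = A6 64 -> value 12838 (2 byte(s))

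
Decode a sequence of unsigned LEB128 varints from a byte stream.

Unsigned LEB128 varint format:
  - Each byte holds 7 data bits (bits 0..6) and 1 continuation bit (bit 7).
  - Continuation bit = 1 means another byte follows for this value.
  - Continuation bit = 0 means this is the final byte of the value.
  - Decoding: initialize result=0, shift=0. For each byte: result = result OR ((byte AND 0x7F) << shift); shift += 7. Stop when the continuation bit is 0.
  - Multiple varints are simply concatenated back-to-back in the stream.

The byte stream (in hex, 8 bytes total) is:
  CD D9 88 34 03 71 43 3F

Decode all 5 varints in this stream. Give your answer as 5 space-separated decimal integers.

Answer: 109194445 3 113 67 63

Derivation:
  byte[0]=0xCD cont=1 payload=0x4D=77: acc |= 77<<0 -> acc=77 shift=7
  byte[1]=0xD9 cont=1 payload=0x59=89: acc |= 89<<7 -> acc=11469 shift=14
  byte[2]=0x88 cont=1 payload=0x08=8: acc |= 8<<14 -> acc=142541 shift=21
  byte[3]=0x34 cont=0 payload=0x34=52: acc |= 52<<21 -> acc=109194445 shift=28 [end]
Varint 1: bytes[0:4] = CD D9 88 34 -> value 109194445 (4 byte(s))
  byte[4]=0x03 cont=0 payload=0x03=3: acc |= 3<<0 -> acc=3 shift=7 [end]
Varint 2: bytes[4:5] = 03 -> value 3 (1 byte(s))
  byte[5]=0x71 cont=0 payload=0x71=113: acc |= 113<<0 -> acc=113 shift=7 [end]
Varint 3: bytes[5:6] = 71 -> value 113 (1 byte(s))
  byte[6]=0x43 cont=0 payload=0x43=67: acc |= 67<<0 -> acc=67 shift=7 [end]
Varint 4: bytes[6:7] = 43 -> value 67 (1 byte(s))
  byte[7]=0x3F cont=0 payload=0x3F=63: acc |= 63<<0 -> acc=63 shift=7 [end]
Varint 5: bytes[7:8] = 3F -> value 63 (1 byte(s))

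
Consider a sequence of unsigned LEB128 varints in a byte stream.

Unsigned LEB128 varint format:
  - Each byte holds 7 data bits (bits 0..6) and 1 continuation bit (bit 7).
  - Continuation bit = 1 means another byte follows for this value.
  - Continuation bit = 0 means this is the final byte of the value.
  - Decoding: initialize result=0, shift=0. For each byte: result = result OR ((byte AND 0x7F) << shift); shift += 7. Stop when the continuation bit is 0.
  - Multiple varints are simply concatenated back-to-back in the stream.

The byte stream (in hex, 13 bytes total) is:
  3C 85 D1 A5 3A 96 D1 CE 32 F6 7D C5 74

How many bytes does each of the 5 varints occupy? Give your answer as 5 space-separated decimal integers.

  byte[0]=0x3C cont=0 payload=0x3C=60: acc |= 60<<0 -> acc=60 shift=7 [end]
Varint 1: bytes[0:1] = 3C -> value 60 (1 byte(s))
  byte[1]=0x85 cont=1 payload=0x05=5: acc |= 5<<0 -> acc=5 shift=7
  byte[2]=0xD1 cont=1 payload=0x51=81: acc |= 81<<7 -> acc=10373 shift=14
  byte[3]=0xA5 cont=1 payload=0x25=37: acc |= 37<<14 -> acc=616581 shift=21
  byte[4]=0x3A cont=0 payload=0x3A=58: acc |= 58<<21 -> acc=122251397 shift=28 [end]
Varint 2: bytes[1:5] = 85 D1 A5 3A -> value 122251397 (4 byte(s))
  byte[5]=0x96 cont=1 payload=0x16=22: acc |= 22<<0 -> acc=22 shift=7
  byte[6]=0xD1 cont=1 payload=0x51=81: acc |= 81<<7 -> acc=10390 shift=14
  byte[7]=0xCE cont=1 payload=0x4E=78: acc |= 78<<14 -> acc=1288342 shift=21
  byte[8]=0x32 cont=0 payload=0x32=50: acc |= 50<<21 -> acc=106145942 shift=28 [end]
Varint 3: bytes[5:9] = 96 D1 CE 32 -> value 106145942 (4 byte(s))
  byte[9]=0xF6 cont=1 payload=0x76=118: acc |= 118<<0 -> acc=118 shift=7
  byte[10]=0x7D cont=0 payload=0x7D=125: acc |= 125<<7 -> acc=16118 shift=14 [end]
Varint 4: bytes[9:11] = F6 7D -> value 16118 (2 byte(s))
  byte[11]=0xC5 cont=1 payload=0x45=69: acc |= 69<<0 -> acc=69 shift=7
  byte[12]=0x74 cont=0 payload=0x74=116: acc |= 116<<7 -> acc=14917 shift=14 [end]
Varint 5: bytes[11:13] = C5 74 -> value 14917 (2 byte(s))

Answer: 1 4 4 2 2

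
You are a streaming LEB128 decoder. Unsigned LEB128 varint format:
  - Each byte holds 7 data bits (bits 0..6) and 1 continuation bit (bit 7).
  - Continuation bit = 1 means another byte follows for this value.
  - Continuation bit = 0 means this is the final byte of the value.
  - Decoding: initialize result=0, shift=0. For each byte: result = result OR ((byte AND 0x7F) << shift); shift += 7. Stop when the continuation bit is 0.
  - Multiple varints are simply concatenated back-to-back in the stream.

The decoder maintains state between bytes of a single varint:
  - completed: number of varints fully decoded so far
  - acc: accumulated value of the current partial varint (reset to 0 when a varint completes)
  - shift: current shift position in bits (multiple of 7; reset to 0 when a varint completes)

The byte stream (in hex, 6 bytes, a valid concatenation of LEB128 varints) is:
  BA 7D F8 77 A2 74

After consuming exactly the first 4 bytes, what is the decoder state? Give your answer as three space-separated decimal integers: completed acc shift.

Answer: 2 0 0

Derivation:
byte[0]=0xBA cont=1 payload=0x3A: acc |= 58<<0 -> completed=0 acc=58 shift=7
byte[1]=0x7D cont=0 payload=0x7D: varint #1 complete (value=16058); reset -> completed=1 acc=0 shift=0
byte[2]=0xF8 cont=1 payload=0x78: acc |= 120<<0 -> completed=1 acc=120 shift=7
byte[3]=0x77 cont=0 payload=0x77: varint #2 complete (value=15352); reset -> completed=2 acc=0 shift=0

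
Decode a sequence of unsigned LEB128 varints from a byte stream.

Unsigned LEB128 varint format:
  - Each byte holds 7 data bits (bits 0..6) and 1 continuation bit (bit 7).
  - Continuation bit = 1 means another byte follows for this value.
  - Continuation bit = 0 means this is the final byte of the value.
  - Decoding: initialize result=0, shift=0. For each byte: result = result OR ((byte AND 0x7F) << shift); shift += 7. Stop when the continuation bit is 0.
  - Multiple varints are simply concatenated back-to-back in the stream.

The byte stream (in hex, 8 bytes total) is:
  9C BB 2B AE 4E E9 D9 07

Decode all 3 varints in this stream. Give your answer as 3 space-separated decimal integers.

  byte[0]=0x9C cont=1 payload=0x1C=28: acc |= 28<<0 -> acc=28 shift=7
  byte[1]=0xBB cont=1 payload=0x3B=59: acc |= 59<<7 -> acc=7580 shift=14
  byte[2]=0x2B cont=0 payload=0x2B=43: acc |= 43<<14 -> acc=712092 shift=21 [end]
Varint 1: bytes[0:3] = 9C BB 2B -> value 712092 (3 byte(s))
  byte[3]=0xAE cont=1 payload=0x2E=46: acc |= 46<<0 -> acc=46 shift=7
  byte[4]=0x4E cont=0 payload=0x4E=78: acc |= 78<<7 -> acc=10030 shift=14 [end]
Varint 2: bytes[3:5] = AE 4E -> value 10030 (2 byte(s))
  byte[5]=0xE9 cont=1 payload=0x69=105: acc |= 105<<0 -> acc=105 shift=7
  byte[6]=0xD9 cont=1 payload=0x59=89: acc |= 89<<7 -> acc=11497 shift=14
  byte[7]=0x07 cont=0 payload=0x07=7: acc |= 7<<14 -> acc=126185 shift=21 [end]
Varint 3: bytes[5:8] = E9 D9 07 -> value 126185 (3 byte(s))

Answer: 712092 10030 126185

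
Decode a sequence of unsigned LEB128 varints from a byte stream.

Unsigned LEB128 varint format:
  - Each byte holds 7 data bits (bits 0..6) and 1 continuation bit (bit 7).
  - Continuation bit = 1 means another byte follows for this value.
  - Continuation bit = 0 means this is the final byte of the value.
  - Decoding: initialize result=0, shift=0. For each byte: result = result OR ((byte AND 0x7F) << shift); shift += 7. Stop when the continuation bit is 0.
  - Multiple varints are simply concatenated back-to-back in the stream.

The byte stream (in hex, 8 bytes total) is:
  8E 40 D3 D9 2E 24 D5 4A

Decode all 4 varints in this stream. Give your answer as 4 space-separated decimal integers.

Answer: 8206 765139 36 9557

Derivation:
  byte[0]=0x8E cont=1 payload=0x0E=14: acc |= 14<<0 -> acc=14 shift=7
  byte[1]=0x40 cont=0 payload=0x40=64: acc |= 64<<7 -> acc=8206 shift=14 [end]
Varint 1: bytes[0:2] = 8E 40 -> value 8206 (2 byte(s))
  byte[2]=0xD3 cont=1 payload=0x53=83: acc |= 83<<0 -> acc=83 shift=7
  byte[3]=0xD9 cont=1 payload=0x59=89: acc |= 89<<7 -> acc=11475 shift=14
  byte[4]=0x2E cont=0 payload=0x2E=46: acc |= 46<<14 -> acc=765139 shift=21 [end]
Varint 2: bytes[2:5] = D3 D9 2E -> value 765139 (3 byte(s))
  byte[5]=0x24 cont=0 payload=0x24=36: acc |= 36<<0 -> acc=36 shift=7 [end]
Varint 3: bytes[5:6] = 24 -> value 36 (1 byte(s))
  byte[6]=0xD5 cont=1 payload=0x55=85: acc |= 85<<0 -> acc=85 shift=7
  byte[7]=0x4A cont=0 payload=0x4A=74: acc |= 74<<7 -> acc=9557 shift=14 [end]
Varint 4: bytes[6:8] = D5 4A -> value 9557 (2 byte(s))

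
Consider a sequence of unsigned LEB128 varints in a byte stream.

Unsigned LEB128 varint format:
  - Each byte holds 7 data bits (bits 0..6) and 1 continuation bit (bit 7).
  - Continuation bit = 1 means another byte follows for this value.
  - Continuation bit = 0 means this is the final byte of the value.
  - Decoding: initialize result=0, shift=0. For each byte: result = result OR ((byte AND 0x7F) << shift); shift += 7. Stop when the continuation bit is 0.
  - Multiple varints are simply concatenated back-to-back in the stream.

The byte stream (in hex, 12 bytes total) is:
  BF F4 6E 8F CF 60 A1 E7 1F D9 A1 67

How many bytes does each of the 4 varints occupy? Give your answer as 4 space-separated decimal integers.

Answer: 3 3 3 3

Derivation:
  byte[0]=0xBF cont=1 payload=0x3F=63: acc |= 63<<0 -> acc=63 shift=7
  byte[1]=0xF4 cont=1 payload=0x74=116: acc |= 116<<7 -> acc=14911 shift=14
  byte[2]=0x6E cont=0 payload=0x6E=110: acc |= 110<<14 -> acc=1817151 shift=21 [end]
Varint 1: bytes[0:3] = BF F4 6E -> value 1817151 (3 byte(s))
  byte[3]=0x8F cont=1 payload=0x0F=15: acc |= 15<<0 -> acc=15 shift=7
  byte[4]=0xCF cont=1 payload=0x4F=79: acc |= 79<<7 -> acc=10127 shift=14
  byte[5]=0x60 cont=0 payload=0x60=96: acc |= 96<<14 -> acc=1582991 shift=21 [end]
Varint 2: bytes[3:6] = 8F CF 60 -> value 1582991 (3 byte(s))
  byte[6]=0xA1 cont=1 payload=0x21=33: acc |= 33<<0 -> acc=33 shift=7
  byte[7]=0xE7 cont=1 payload=0x67=103: acc |= 103<<7 -> acc=13217 shift=14
  byte[8]=0x1F cont=0 payload=0x1F=31: acc |= 31<<14 -> acc=521121 shift=21 [end]
Varint 3: bytes[6:9] = A1 E7 1F -> value 521121 (3 byte(s))
  byte[9]=0xD9 cont=1 payload=0x59=89: acc |= 89<<0 -> acc=89 shift=7
  byte[10]=0xA1 cont=1 payload=0x21=33: acc |= 33<<7 -> acc=4313 shift=14
  byte[11]=0x67 cont=0 payload=0x67=103: acc |= 103<<14 -> acc=1691865 shift=21 [end]
Varint 4: bytes[9:12] = D9 A1 67 -> value 1691865 (3 byte(s))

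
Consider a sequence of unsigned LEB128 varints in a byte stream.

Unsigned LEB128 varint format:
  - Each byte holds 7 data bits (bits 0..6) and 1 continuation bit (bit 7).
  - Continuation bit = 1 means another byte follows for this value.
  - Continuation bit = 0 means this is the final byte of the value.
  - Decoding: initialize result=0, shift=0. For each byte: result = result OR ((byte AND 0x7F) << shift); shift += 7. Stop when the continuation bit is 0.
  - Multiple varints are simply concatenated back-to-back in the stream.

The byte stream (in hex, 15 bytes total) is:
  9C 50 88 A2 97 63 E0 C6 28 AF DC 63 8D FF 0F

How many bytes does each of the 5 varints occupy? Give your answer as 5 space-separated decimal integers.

  byte[0]=0x9C cont=1 payload=0x1C=28: acc |= 28<<0 -> acc=28 shift=7
  byte[1]=0x50 cont=0 payload=0x50=80: acc |= 80<<7 -> acc=10268 shift=14 [end]
Varint 1: bytes[0:2] = 9C 50 -> value 10268 (2 byte(s))
  byte[2]=0x88 cont=1 payload=0x08=8: acc |= 8<<0 -> acc=8 shift=7
  byte[3]=0xA2 cont=1 payload=0x22=34: acc |= 34<<7 -> acc=4360 shift=14
  byte[4]=0x97 cont=1 payload=0x17=23: acc |= 23<<14 -> acc=381192 shift=21
  byte[5]=0x63 cont=0 payload=0x63=99: acc |= 99<<21 -> acc=207999240 shift=28 [end]
Varint 2: bytes[2:6] = 88 A2 97 63 -> value 207999240 (4 byte(s))
  byte[6]=0xE0 cont=1 payload=0x60=96: acc |= 96<<0 -> acc=96 shift=7
  byte[7]=0xC6 cont=1 payload=0x46=70: acc |= 70<<7 -> acc=9056 shift=14
  byte[8]=0x28 cont=0 payload=0x28=40: acc |= 40<<14 -> acc=664416 shift=21 [end]
Varint 3: bytes[6:9] = E0 C6 28 -> value 664416 (3 byte(s))
  byte[9]=0xAF cont=1 payload=0x2F=47: acc |= 47<<0 -> acc=47 shift=7
  byte[10]=0xDC cont=1 payload=0x5C=92: acc |= 92<<7 -> acc=11823 shift=14
  byte[11]=0x63 cont=0 payload=0x63=99: acc |= 99<<14 -> acc=1633839 shift=21 [end]
Varint 4: bytes[9:12] = AF DC 63 -> value 1633839 (3 byte(s))
  byte[12]=0x8D cont=1 payload=0x0D=13: acc |= 13<<0 -> acc=13 shift=7
  byte[13]=0xFF cont=1 payload=0x7F=127: acc |= 127<<7 -> acc=16269 shift=14
  byte[14]=0x0F cont=0 payload=0x0F=15: acc |= 15<<14 -> acc=262029 shift=21 [end]
Varint 5: bytes[12:15] = 8D FF 0F -> value 262029 (3 byte(s))

Answer: 2 4 3 3 3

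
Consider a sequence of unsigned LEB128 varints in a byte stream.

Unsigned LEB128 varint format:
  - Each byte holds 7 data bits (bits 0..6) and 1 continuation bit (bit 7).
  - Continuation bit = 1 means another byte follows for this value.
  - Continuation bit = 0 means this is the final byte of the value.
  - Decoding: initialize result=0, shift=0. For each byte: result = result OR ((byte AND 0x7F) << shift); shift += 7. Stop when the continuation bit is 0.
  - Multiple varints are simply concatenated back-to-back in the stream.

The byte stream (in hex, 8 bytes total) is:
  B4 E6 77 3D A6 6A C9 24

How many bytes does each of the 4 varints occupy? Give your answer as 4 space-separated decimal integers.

  byte[0]=0xB4 cont=1 payload=0x34=52: acc |= 52<<0 -> acc=52 shift=7
  byte[1]=0xE6 cont=1 payload=0x66=102: acc |= 102<<7 -> acc=13108 shift=14
  byte[2]=0x77 cont=0 payload=0x77=119: acc |= 119<<14 -> acc=1962804 shift=21 [end]
Varint 1: bytes[0:3] = B4 E6 77 -> value 1962804 (3 byte(s))
  byte[3]=0x3D cont=0 payload=0x3D=61: acc |= 61<<0 -> acc=61 shift=7 [end]
Varint 2: bytes[3:4] = 3D -> value 61 (1 byte(s))
  byte[4]=0xA6 cont=1 payload=0x26=38: acc |= 38<<0 -> acc=38 shift=7
  byte[5]=0x6A cont=0 payload=0x6A=106: acc |= 106<<7 -> acc=13606 shift=14 [end]
Varint 3: bytes[4:6] = A6 6A -> value 13606 (2 byte(s))
  byte[6]=0xC9 cont=1 payload=0x49=73: acc |= 73<<0 -> acc=73 shift=7
  byte[7]=0x24 cont=0 payload=0x24=36: acc |= 36<<7 -> acc=4681 shift=14 [end]
Varint 4: bytes[6:8] = C9 24 -> value 4681 (2 byte(s))

Answer: 3 1 2 2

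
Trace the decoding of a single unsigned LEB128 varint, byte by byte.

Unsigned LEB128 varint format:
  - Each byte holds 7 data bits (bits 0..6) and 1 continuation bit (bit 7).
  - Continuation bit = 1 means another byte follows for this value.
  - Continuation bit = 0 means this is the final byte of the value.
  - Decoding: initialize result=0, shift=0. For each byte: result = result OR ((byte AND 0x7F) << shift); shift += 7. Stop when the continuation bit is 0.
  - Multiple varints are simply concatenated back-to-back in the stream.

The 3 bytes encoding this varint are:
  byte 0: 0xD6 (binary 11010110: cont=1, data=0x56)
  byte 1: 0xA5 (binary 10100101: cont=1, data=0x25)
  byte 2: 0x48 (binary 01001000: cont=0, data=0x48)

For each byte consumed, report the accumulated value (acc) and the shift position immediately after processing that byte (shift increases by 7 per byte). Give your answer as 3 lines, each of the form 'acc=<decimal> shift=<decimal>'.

Answer: acc=86 shift=7
acc=4822 shift=14
acc=1184470 shift=21

Derivation:
byte 0=0xD6: payload=0x56=86, contrib = 86<<0 = 86; acc -> 86, shift -> 7
byte 1=0xA5: payload=0x25=37, contrib = 37<<7 = 4736; acc -> 4822, shift -> 14
byte 2=0x48: payload=0x48=72, contrib = 72<<14 = 1179648; acc -> 1184470, shift -> 21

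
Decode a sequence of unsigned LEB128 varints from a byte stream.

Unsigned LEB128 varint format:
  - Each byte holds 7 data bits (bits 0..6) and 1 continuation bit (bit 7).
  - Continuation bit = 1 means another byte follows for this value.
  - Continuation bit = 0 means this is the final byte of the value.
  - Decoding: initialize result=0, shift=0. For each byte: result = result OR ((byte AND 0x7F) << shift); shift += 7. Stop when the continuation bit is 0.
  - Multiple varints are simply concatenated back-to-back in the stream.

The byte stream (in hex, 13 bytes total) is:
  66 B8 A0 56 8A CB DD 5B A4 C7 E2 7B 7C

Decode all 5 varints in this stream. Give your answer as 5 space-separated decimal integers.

Answer: 102 1413176 192374154 259564452 124

Derivation:
  byte[0]=0x66 cont=0 payload=0x66=102: acc |= 102<<0 -> acc=102 shift=7 [end]
Varint 1: bytes[0:1] = 66 -> value 102 (1 byte(s))
  byte[1]=0xB8 cont=1 payload=0x38=56: acc |= 56<<0 -> acc=56 shift=7
  byte[2]=0xA0 cont=1 payload=0x20=32: acc |= 32<<7 -> acc=4152 shift=14
  byte[3]=0x56 cont=0 payload=0x56=86: acc |= 86<<14 -> acc=1413176 shift=21 [end]
Varint 2: bytes[1:4] = B8 A0 56 -> value 1413176 (3 byte(s))
  byte[4]=0x8A cont=1 payload=0x0A=10: acc |= 10<<0 -> acc=10 shift=7
  byte[5]=0xCB cont=1 payload=0x4B=75: acc |= 75<<7 -> acc=9610 shift=14
  byte[6]=0xDD cont=1 payload=0x5D=93: acc |= 93<<14 -> acc=1533322 shift=21
  byte[7]=0x5B cont=0 payload=0x5B=91: acc |= 91<<21 -> acc=192374154 shift=28 [end]
Varint 3: bytes[4:8] = 8A CB DD 5B -> value 192374154 (4 byte(s))
  byte[8]=0xA4 cont=1 payload=0x24=36: acc |= 36<<0 -> acc=36 shift=7
  byte[9]=0xC7 cont=1 payload=0x47=71: acc |= 71<<7 -> acc=9124 shift=14
  byte[10]=0xE2 cont=1 payload=0x62=98: acc |= 98<<14 -> acc=1614756 shift=21
  byte[11]=0x7B cont=0 payload=0x7B=123: acc |= 123<<21 -> acc=259564452 shift=28 [end]
Varint 4: bytes[8:12] = A4 C7 E2 7B -> value 259564452 (4 byte(s))
  byte[12]=0x7C cont=0 payload=0x7C=124: acc |= 124<<0 -> acc=124 shift=7 [end]
Varint 5: bytes[12:13] = 7C -> value 124 (1 byte(s))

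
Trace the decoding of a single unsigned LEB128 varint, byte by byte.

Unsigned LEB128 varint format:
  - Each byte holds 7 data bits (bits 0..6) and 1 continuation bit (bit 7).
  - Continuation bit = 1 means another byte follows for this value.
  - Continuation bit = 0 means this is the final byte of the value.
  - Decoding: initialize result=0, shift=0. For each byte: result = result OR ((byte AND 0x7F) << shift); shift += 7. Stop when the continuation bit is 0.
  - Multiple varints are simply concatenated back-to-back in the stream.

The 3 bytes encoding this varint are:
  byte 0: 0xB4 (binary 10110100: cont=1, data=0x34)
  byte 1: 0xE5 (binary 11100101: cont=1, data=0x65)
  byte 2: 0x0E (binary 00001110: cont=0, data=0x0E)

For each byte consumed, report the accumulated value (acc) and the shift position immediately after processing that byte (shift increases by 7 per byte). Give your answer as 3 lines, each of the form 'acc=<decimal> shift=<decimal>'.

byte 0=0xB4: payload=0x34=52, contrib = 52<<0 = 52; acc -> 52, shift -> 7
byte 1=0xE5: payload=0x65=101, contrib = 101<<7 = 12928; acc -> 12980, shift -> 14
byte 2=0x0E: payload=0x0E=14, contrib = 14<<14 = 229376; acc -> 242356, shift -> 21

Answer: acc=52 shift=7
acc=12980 shift=14
acc=242356 shift=21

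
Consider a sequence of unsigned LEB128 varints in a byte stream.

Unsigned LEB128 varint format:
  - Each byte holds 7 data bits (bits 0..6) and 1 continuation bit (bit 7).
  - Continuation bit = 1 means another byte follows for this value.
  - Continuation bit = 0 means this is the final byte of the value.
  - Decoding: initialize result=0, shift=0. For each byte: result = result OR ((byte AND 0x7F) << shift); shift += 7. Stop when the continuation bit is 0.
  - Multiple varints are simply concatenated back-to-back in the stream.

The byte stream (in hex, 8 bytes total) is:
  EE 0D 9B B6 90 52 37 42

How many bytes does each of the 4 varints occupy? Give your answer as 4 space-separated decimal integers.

Answer: 2 4 1 1

Derivation:
  byte[0]=0xEE cont=1 payload=0x6E=110: acc |= 110<<0 -> acc=110 shift=7
  byte[1]=0x0D cont=0 payload=0x0D=13: acc |= 13<<7 -> acc=1774 shift=14 [end]
Varint 1: bytes[0:2] = EE 0D -> value 1774 (2 byte(s))
  byte[2]=0x9B cont=1 payload=0x1B=27: acc |= 27<<0 -> acc=27 shift=7
  byte[3]=0xB6 cont=1 payload=0x36=54: acc |= 54<<7 -> acc=6939 shift=14
  byte[4]=0x90 cont=1 payload=0x10=16: acc |= 16<<14 -> acc=269083 shift=21
  byte[5]=0x52 cont=0 payload=0x52=82: acc |= 82<<21 -> acc=172235547 shift=28 [end]
Varint 2: bytes[2:6] = 9B B6 90 52 -> value 172235547 (4 byte(s))
  byte[6]=0x37 cont=0 payload=0x37=55: acc |= 55<<0 -> acc=55 shift=7 [end]
Varint 3: bytes[6:7] = 37 -> value 55 (1 byte(s))
  byte[7]=0x42 cont=0 payload=0x42=66: acc |= 66<<0 -> acc=66 shift=7 [end]
Varint 4: bytes[7:8] = 42 -> value 66 (1 byte(s))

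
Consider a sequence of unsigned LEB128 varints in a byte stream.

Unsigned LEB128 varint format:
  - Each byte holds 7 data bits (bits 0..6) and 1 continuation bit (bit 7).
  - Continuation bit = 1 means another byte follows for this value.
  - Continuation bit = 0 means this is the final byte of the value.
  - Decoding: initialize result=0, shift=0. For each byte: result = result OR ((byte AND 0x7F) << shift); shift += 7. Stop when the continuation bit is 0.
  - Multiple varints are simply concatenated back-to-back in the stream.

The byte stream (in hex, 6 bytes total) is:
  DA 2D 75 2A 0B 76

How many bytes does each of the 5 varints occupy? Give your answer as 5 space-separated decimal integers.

Answer: 2 1 1 1 1

Derivation:
  byte[0]=0xDA cont=1 payload=0x5A=90: acc |= 90<<0 -> acc=90 shift=7
  byte[1]=0x2D cont=0 payload=0x2D=45: acc |= 45<<7 -> acc=5850 shift=14 [end]
Varint 1: bytes[0:2] = DA 2D -> value 5850 (2 byte(s))
  byte[2]=0x75 cont=0 payload=0x75=117: acc |= 117<<0 -> acc=117 shift=7 [end]
Varint 2: bytes[2:3] = 75 -> value 117 (1 byte(s))
  byte[3]=0x2A cont=0 payload=0x2A=42: acc |= 42<<0 -> acc=42 shift=7 [end]
Varint 3: bytes[3:4] = 2A -> value 42 (1 byte(s))
  byte[4]=0x0B cont=0 payload=0x0B=11: acc |= 11<<0 -> acc=11 shift=7 [end]
Varint 4: bytes[4:5] = 0B -> value 11 (1 byte(s))
  byte[5]=0x76 cont=0 payload=0x76=118: acc |= 118<<0 -> acc=118 shift=7 [end]
Varint 5: bytes[5:6] = 76 -> value 118 (1 byte(s))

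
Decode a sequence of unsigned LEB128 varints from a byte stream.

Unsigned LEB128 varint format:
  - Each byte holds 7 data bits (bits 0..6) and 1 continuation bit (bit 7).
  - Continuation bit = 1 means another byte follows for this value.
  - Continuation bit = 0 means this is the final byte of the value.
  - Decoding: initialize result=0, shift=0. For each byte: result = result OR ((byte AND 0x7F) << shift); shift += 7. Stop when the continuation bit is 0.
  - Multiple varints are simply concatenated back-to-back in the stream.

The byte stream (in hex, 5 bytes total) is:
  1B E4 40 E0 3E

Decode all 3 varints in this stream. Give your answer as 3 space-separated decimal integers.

  byte[0]=0x1B cont=0 payload=0x1B=27: acc |= 27<<0 -> acc=27 shift=7 [end]
Varint 1: bytes[0:1] = 1B -> value 27 (1 byte(s))
  byte[1]=0xE4 cont=1 payload=0x64=100: acc |= 100<<0 -> acc=100 shift=7
  byte[2]=0x40 cont=0 payload=0x40=64: acc |= 64<<7 -> acc=8292 shift=14 [end]
Varint 2: bytes[1:3] = E4 40 -> value 8292 (2 byte(s))
  byte[3]=0xE0 cont=1 payload=0x60=96: acc |= 96<<0 -> acc=96 shift=7
  byte[4]=0x3E cont=0 payload=0x3E=62: acc |= 62<<7 -> acc=8032 shift=14 [end]
Varint 3: bytes[3:5] = E0 3E -> value 8032 (2 byte(s))

Answer: 27 8292 8032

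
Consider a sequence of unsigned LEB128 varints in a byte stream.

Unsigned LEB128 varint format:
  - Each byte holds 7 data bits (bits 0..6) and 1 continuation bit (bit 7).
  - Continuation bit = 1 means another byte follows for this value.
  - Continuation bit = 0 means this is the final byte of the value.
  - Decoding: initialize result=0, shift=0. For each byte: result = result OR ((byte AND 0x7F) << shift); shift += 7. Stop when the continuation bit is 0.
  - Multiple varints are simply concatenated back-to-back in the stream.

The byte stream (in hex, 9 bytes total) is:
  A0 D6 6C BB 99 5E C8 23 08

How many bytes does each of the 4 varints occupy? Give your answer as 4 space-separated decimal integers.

Answer: 3 3 2 1

Derivation:
  byte[0]=0xA0 cont=1 payload=0x20=32: acc |= 32<<0 -> acc=32 shift=7
  byte[1]=0xD6 cont=1 payload=0x56=86: acc |= 86<<7 -> acc=11040 shift=14
  byte[2]=0x6C cont=0 payload=0x6C=108: acc |= 108<<14 -> acc=1780512 shift=21 [end]
Varint 1: bytes[0:3] = A0 D6 6C -> value 1780512 (3 byte(s))
  byte[3]=0xBB cont=1 payload=0x3B=59: acc |= 59<<0 -> acc=59 shift=7
  byte[4]=0x99 cont=1 payload=0x19=25: acc |= 25<<7 -> acc=3259 shift=14
  byte[5]=0x5E cont=0 payload=0x5E=94: acc |= 94<<14 -> acc=1543355 shift=21 [end]
Varint 2: bytes[3:6] = BB 99 5E -> value 1543355 (3 byte(s))
  byte[6]=0xC8 cont=1 payload=0x48=72: acc |= 72<<0 -> acc=72 shift=7
  byte[7]=0x23 cont=0 payload=0x23=35: acc |= 35<<7 -> acc=4552 shift=14 [end]
Varint 3: bytes[6:8] = C8 23 -> value 4552 (2 byte(s))
  byte[8]=0x08 cont=0 payload=0x08=8: acc |= 8<<0 -> acc=8 shift=7 [end]
Varint 4: bytes[8:9] = 08 -> value 8 (1 byte(s))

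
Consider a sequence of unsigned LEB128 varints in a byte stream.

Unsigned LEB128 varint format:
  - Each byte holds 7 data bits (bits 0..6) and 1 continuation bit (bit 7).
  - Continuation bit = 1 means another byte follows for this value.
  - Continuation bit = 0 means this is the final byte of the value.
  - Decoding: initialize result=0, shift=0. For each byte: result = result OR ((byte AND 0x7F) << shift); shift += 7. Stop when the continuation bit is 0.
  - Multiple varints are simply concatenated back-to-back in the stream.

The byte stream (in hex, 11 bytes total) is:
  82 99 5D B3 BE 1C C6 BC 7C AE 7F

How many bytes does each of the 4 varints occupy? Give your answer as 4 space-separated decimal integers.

Answer: 3 3 3 2

Derivation:
  byte[0]=0x82 cont=1 payload=0x02=2: acc |= 2<<0 -> acc=2 shift=7
  byte[1]=0x99 cont=1 payload=0x19=25: acc |= 25<<7 -> acc=3202 shift=14
  byte[2]=0x5D cont=0 payload=0x5D=93: acc |= 93<<14 -> acc=1526914 shift=21 [end]
Varint 1: bytes[0:3] = 82 99 5D -> value 1526914 (3 byte(s))
  byte[3]=0xB3 cont=1 payload=0x33=51: acc |= 51<<0 -> acc=51 shift=7
  byte[4]=0xBE cont=1 payload=0x3E=62: acc |= 62<<7 -> acc=7987 shift=14
  byte[5]=0x1C cont=0 payload=0x1C=28: acc |= 28<<14 -> acc=466739 shift=21 [end]
Varint 2: bytes[3:6] = B3 BE 1C -> value 466739 (3 byte(s))
  byte[6]=0xC6 cont=1 payload=0x46=70: acc |= 70<<0 -> acc=70 shift=7
  byte[7]=0xBC cont=1 payload=0x3C=60: acc |= 60<<7 -> acc=7750 shift=14
  byte[8]=0x7C cont=0 payload=0x7C=124: acc |= 124<<14 -> acc=2039366 shift=21 [end]
Varint 3: bytes[6:9] = C6 BC 7C -> value 2039366 (3 byte(s))
  byte[9]=0xAE cont=1 payload=0x2E=46: acc |= 46<<0 -> acc=46 shift=7
  byte[10]=0x7F cont=0 payload=0x7F=127: acc |= 127<<7 -> acc=16302 shift=14 [end]
Varint 4: bytes[9:11] = AE 7F -> value 16302 (2 byte(s))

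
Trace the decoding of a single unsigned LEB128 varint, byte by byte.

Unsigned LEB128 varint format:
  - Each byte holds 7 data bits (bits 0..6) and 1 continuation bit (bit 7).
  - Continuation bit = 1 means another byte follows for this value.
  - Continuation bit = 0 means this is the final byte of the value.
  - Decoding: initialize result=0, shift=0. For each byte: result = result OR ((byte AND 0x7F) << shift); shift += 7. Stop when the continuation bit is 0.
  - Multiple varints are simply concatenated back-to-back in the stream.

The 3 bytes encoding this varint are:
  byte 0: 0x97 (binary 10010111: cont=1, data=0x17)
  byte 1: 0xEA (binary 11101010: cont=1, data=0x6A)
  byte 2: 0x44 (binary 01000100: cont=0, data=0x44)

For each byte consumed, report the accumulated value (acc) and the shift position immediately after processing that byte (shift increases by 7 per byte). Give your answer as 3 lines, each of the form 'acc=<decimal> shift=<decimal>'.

byte 0=0x97: payload=0x17=23, contrib = 23<<0 = 23; acc -> 23, shift -> 7
byte 1=0xEA: payload=0x6A=106, contrib = 106<<7 = 13568; acc -> 13591, shift -> 14
byte 2=0x44: payload=0x44=68, contrib = 68<<14 = 1114112; acc -> 1127703, shift -> 21

Answer: acc=23 shift=7
acc=13591 shift=14
acc=1127703 shift=21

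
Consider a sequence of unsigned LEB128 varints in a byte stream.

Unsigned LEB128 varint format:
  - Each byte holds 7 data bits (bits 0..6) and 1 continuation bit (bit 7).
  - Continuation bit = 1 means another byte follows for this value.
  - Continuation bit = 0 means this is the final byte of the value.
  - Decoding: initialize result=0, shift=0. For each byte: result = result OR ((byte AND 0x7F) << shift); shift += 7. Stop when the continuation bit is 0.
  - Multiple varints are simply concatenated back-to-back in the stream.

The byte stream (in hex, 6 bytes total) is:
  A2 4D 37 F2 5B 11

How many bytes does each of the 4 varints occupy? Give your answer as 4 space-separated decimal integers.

Answer: 2 1 2 1

Derivation:
  byte[0]=0xA2 cont=1 payload=0x22=34: acc |= 34<<0 -> acc=34 shift=7
  byte[1]=0x4D cont=0 payload=0x4D=77: acc |= 77<<7 -> acc=9890 shift=14 [end]
Varint 1: bytes[0:2] = A2 4D -> value 9890 (2 byte(s))
  byte[2]=0x37 cont=0 payload=0x37=55: acc |= 55<<0 -> acc=55 shift=7 [end]
Varint 2: bytes[2:3] = 37 -> value 55 (1 byte(s))
  byte[3]=0xF2 cont=1 payload=0x72=114: acc |= 114<<0 -> acc=114 shift=7
  byte[4]=0x5B cont=0 payload=0x5B=91: acc |= 91<<7 -> acc=11762 shift=14 [end]
Varint 3: bytes[3:5] = F2 5B -> value 11762 (2 byte(s))
  byte[5]=0x11 cont=0 payload=0x11=17: acc |= 17<<0 -> acc=17 shift=7 [end]
Varint 4: bytes[5:6] = 11 -> value 17 (1 byte(s))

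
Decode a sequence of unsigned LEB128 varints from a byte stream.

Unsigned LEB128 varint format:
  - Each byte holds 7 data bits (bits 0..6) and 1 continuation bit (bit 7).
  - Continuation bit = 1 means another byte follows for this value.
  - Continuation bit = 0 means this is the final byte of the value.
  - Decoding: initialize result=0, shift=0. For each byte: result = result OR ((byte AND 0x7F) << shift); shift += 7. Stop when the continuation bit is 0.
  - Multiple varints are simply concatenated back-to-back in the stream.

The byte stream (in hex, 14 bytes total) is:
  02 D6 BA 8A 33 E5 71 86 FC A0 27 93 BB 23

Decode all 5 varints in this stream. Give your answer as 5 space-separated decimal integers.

  byte[0]=0x02 cont=0 payload=0x02=2: acc |= 2<<0 -> acc=2 shift=7 [end]
Varint 1: bytes[0:1] = 02 -> value 2 (1 byte(s))
  byte[1]=0xD6 cont=1 payload=0x56=86: acc |= 86<<0 -> acc=86 shift=7
  byte[2]=0xBA cont=1 payload=0x3A=58: acc |= 58<<7 -> acc=7510 shift=14
  byte[3]=0x8A cont=1 payload=0x0A=10: acc |= 10<<14 -> acc=171350 shift=21
  byte[4]=0x33 cont=0 payload=0x33=51: acc |= 51<<21 -> acc=107126102 shift=28 [end]
Varint 2: bytes[1:5] = D6 BA 8A 33 -> value 107126102 (4 byte(s))
  byte[5]=0xE5 cont=1 payload=0x65=101: acc |= 101<<0 -> acc=101 shift=7
  byte[6]=0x71 cont=0 payload=0x71=113: acc |= 113<<7 -> acc=14565 shift=14 [end]
Varint 3: bytes[5:7] = E5 71 -> value 14565 (2 byte(s))
  byte[7]=0x86 cont=1 payload=0x06=6: acc |= 6<<0 -> acc=6 shift=7
  byte[8]=0xFC cont=1 payload=0x7C=124: acc |= 124<<7 -> acc=15878 shift=14
  byte[9]=0xA0 cont=1 payload=0x20=32: acc |= 32<<14 -> acc=540166 shift=21
  byte[10]=0x27 cont=0 payload=0x27=39: acc |= 39<<21 -> acc=82329094 shift=28 [end]
Varint 4: bytes[7:11] = 86 FC A0 27 -> value 82329094 (4 byte(s))
  byte[11]=0x93 cont=1 payload=0x13=19: acc |= 19<<0 -> acc=19 shift=7
  byte[12]=0xBB cont=1 payload=0x3B=59: acc |= 59<<7 -> acc=7571 shift=14
  byte[13]=0x23 cont=0 payload=0x23=35: acc |= 35<<14 -> acc=581011 shift=21 [end]
Varint 5: bytes[11:14] = 93 BB 23 -> value 581011 (3 byte(s))

Answer: 2 107126102 14565 82329094 581011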